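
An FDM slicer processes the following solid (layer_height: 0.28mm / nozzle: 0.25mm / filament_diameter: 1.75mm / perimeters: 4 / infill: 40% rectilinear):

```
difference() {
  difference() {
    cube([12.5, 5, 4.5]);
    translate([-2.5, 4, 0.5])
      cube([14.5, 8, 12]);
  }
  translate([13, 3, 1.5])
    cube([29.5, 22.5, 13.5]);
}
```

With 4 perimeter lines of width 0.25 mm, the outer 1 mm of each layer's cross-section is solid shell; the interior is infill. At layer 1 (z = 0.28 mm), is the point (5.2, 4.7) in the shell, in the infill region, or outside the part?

At z = 0.28 mm: the 12.5×5 cube contributes its full rectangle; the cube at (-2.5, 4) does not reach this height (z outside [0.5, 12.5]); After the difference (first − rest): none of the subtracted shapes is present at this height, so the 12.5×5 cube is unchanged — 1 connected region; the cube at (13, 3) does not reach this height (z outside [1.5, 15]); Taking the first minus the rest: none of the subtracted shapes is present at this height, so that combined region is unchanged — 1 connected region. Overall, the cross-section is a single solid region. The nearest boundary edge runs (12.50, 5.00)→(0.00, 5.00); distance from the point to it = 0.30 mm. The point is inside the cross-section, 0.30 mm from the nearest boundary — within the 1 mm shell band (4 × 0.25).

shell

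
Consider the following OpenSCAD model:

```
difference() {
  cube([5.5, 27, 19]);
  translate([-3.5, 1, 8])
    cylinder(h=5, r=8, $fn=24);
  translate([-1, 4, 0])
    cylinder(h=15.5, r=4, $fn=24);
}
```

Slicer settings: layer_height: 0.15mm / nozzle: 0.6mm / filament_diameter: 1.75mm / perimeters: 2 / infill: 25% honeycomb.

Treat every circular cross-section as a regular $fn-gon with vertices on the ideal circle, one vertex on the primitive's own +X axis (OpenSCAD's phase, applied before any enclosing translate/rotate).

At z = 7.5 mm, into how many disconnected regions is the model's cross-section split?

1

At z = 7.5 mm: the cube (footprint 5.5×27) is included at this height; the cylinder at (-3.5, 1) is not intersected at this z (z outside [8, 13]); the r=4 cylinder at (-1, 4) contributes a regular 24-gon of circumradius 4; Taking the first minus the rest: starting from the 5.5×27 cube, the r=4 cylinder at (-1, 4) partially overlaps it — only the 16.98 mm² overlap (of its 49.69 mm²) is removed, clipping the outline — 1 connected region. The result has 1 disconnected region.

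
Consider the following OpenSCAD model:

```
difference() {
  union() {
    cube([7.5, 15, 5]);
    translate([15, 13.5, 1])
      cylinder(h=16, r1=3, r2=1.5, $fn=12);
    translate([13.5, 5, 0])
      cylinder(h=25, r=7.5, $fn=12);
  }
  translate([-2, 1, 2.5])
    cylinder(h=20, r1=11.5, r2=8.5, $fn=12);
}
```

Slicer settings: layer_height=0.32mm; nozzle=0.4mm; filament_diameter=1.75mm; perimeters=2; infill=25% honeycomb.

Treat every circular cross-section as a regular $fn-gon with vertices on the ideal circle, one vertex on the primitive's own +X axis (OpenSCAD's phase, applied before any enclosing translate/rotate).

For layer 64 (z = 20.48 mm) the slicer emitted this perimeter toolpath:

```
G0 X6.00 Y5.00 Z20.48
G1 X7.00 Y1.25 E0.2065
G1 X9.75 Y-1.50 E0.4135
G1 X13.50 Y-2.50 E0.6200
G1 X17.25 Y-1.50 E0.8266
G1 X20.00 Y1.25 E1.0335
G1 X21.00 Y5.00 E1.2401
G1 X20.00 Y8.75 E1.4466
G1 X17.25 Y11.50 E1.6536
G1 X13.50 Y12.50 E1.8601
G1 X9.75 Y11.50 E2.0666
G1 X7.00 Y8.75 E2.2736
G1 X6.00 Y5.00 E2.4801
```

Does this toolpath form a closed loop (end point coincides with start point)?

Start point (G0): (6.00, 5.00). End point (last G1): the path returns to the start — closed.

yes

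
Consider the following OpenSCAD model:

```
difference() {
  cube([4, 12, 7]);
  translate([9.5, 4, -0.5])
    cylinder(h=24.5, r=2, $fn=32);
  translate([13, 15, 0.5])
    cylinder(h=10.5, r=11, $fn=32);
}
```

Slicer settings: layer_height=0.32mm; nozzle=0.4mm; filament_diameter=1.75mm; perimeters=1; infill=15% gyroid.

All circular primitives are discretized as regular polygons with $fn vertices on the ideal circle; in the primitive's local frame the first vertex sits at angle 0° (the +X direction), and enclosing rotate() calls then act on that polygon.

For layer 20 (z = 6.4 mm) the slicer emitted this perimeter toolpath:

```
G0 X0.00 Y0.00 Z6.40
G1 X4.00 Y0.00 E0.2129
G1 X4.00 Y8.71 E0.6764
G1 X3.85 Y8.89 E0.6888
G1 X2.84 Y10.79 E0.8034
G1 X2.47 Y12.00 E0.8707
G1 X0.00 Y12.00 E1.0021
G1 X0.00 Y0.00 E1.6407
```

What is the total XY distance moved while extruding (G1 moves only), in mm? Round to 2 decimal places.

Sum the Euclidean lengths of each G1 segment: total = 30.83 mm.

30.83 mm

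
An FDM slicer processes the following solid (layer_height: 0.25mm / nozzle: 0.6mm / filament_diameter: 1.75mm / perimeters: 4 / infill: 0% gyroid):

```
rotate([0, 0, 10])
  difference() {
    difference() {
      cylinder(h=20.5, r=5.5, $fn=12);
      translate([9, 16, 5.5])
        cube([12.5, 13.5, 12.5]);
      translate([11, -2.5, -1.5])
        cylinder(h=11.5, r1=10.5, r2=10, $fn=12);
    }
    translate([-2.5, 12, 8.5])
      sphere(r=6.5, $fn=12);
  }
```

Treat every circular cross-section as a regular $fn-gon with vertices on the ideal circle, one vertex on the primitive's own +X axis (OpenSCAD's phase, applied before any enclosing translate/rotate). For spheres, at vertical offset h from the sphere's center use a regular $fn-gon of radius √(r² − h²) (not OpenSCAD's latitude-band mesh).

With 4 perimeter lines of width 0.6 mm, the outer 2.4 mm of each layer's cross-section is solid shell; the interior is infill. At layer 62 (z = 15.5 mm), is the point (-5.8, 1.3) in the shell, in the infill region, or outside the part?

outside

At z = 15.5 mm: the r=5.5 cylinder gives a regular 12-gon of circumradius 5.5 (constant along its height); the cube at (9, 16) (footprint 12.5×13.5) is included at this height; the cone at (11, -2.5) is absent (z outside [-1.5, 10]); After the difference (first − rest): starting from the r=5.5 cylinder, the 12.5×13.5 cube at (9, 16) misses the remaining region (no effect) — 1 connected region; the sphere at (-2.5, 12) is absent (|z−center|=7.000 > r=6.5); Subtracting the remaining from the first: none of the subtracted shapes is present at this height, so that combined region is unchanged — 1 connected region; (rotated 10° about Z; rotation is an isometry so areas/perimeters/island counts are preserved). Overall, the cross-section is a single solid region. Undo the 10° rotation: the query point maps to (-5.486, 2.287) in the un-rotated model frame. The nearest boundary edge runs (-5.50, 0.00)→(-4.76, 2.75); distance from the point to it = 0.58 mm. The point is not inside any of the regions above, so it lies outside the cross-section (0.58 mm from the nearest boundary).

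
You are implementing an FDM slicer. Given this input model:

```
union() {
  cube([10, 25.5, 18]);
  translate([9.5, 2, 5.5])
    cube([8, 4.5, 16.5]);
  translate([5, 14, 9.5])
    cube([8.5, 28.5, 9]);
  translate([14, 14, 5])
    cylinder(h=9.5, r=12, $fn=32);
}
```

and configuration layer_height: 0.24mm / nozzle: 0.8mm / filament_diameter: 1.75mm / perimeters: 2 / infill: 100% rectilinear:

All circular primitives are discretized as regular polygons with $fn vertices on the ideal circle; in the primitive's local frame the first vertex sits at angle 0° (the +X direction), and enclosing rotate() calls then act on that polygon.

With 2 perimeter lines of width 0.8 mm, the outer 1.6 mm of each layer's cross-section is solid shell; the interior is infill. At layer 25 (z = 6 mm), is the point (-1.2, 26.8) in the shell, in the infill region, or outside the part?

At z = 6 mm: the cube is present — its section is the full 10×25.5 rectangle; the cube at (9.5, 2) (footprint 8×4.5) is included at this height; the cube at (5, 14) is absent (z outside [9.5, 18.5]); the cylinder at (14, 14): section is a regular 32-gon, circumradius r=12; Combining (union): the regions partially overlap (shared area 165.07 mm²), so overlapping operands fuse into one piece — 1 connected region. Overall, the cross-section is a single solid region. The nearest boundary edge runs (0.00, 0.00)→(0.00, 25.50); distance from the point to it = 1.77 mm. The point is not inside any of the regions above, so it lies outside the cross-section (1.77 mm from the nearest boundary).

outside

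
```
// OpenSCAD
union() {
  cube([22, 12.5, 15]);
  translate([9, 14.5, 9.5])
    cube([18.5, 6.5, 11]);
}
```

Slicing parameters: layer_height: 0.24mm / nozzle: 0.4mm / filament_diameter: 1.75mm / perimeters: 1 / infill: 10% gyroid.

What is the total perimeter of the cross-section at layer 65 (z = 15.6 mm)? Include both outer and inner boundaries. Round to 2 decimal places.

50.00 mm

At z = 15.6 mm: the cube does not reach this height (z outside [0, 15]); the 18.5×6.5 cube at (9, 14.5) contributes its full rectangle (perimeter 50.00 mm); Taking the union: only the 18.5×6.5 cube at (9, 14.5) is present, so the union is just that shape — boundary = 50.00 mm. Overall, the cross-section is a single solid region. Total boundary length (outer) = 50.00 mm.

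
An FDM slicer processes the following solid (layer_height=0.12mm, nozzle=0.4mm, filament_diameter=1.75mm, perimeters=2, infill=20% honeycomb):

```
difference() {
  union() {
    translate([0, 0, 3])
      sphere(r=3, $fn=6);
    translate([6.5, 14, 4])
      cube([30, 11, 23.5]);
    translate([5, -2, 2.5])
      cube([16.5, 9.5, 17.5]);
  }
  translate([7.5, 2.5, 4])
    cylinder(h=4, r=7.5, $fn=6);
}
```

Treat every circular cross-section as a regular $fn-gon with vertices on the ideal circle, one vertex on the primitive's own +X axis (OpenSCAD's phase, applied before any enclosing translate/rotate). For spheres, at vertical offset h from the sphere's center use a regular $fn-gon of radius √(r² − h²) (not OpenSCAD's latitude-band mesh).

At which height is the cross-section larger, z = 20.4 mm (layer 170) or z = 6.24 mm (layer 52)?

layer 52 (z = 6.24 mm)

Layer 170 (z = 20.4): the sphere does not reach this height (|z−center|=17.400 > r=3); the cube at (6.5, 14) is present — its section is the full 30×11 rectangle (area 330.00 mm²); the cube at (5, -2) is absent (z outside [2.5, 20]); Merging all regions: only the 30×11 cube at (6.5, 14) is present, so the union is just that shape — area = 330.00 mm²; the cylinder at (7.5, 2.5) is not intersected at this z (z outside [4, 8]); After the difference (first − rest): none of the subtracted shapes is present at this height, so the result so far is unchanged — area = 330.00 mm². So its area = 330.00 mm². Layer 52 (z = 6.24): the sphere is absent (|z−center|=3.240 > r=3); the cube at (6.5, 14) (footprint 30×11) is included at this height (area 330.00 mm²); the cube at (5, -2) (footprint 16.5×9.5) is included at this height (area 156.75 mm²); Combining (union): the 2 present regions are separate (no shared area or edge), so areas and boundary lengths simply add and each stays a separate island — area = 486.75 mm²; the r=7.5 cylinder at (7.5, 2.5) gives a regular 6-gon of circumradius 7.5 (constant along its height) (area = (6/2)·7.500²·sin(360°/6) = 146.14 mm²); Subtracting the remaining from the first: starting from the result so far (486.75 mm²), the r=7.5 cylinder at (7.5, 2.5) partially overlaps it — only the 81.94 mm² overlap (of its 146.14 mm²) is removed, clipping the outline — area = 404.81 mm². So its area = 404.81 mm². Layer 52 is larger (404.81 vs 330.00 mm²).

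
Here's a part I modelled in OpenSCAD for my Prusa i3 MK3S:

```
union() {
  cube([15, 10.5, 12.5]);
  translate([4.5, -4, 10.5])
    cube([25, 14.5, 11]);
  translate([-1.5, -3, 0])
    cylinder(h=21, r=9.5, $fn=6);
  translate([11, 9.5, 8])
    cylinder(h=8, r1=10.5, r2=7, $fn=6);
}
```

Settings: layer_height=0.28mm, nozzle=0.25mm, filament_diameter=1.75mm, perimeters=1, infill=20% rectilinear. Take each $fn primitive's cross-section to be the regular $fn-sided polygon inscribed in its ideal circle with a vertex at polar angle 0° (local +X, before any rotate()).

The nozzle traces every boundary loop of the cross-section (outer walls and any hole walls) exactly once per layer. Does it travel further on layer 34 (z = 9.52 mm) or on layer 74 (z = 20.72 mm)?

layer 74 (z = 20.72 mm)

Layer 34 (z = 9.52): the cube is present — its section is the full 15×10.5 rectangle (perimeter 51.00 mm); the cube at (4.5, -4) does not reach this height (z outside [10.5, 21.5]); the r=9.5 cylinder at (-1.5, -3) contributes a regular 6-gon of circumradius 9.5 (perimeter = 2·6·9.500·sin(180°/6) = 57.00 mm); the cone at (11, 9.5) contributes a regular 6-gon of circumradius 9.835 (interpolated between r1=10.5 and r2=7 at t=0.190) (perimeter = 2·6·9.835·sin(180°/6) = 59.01 mm); Taking the union: the regions partially overlap (shared area 135.32 mm²), so the edge portions inside another operand are dropped and the merged outline is re-measured after clipping — boundary = 103.55 mm. So its perimeter = 103.55 mm. Layer 74 (z = 20.72): the cube does not reach this height (z outside [0, 12.5]); the cube at (4.5, -4) (footprint 25×14.5) is included at this height (perimeter 79.00 mm); the cylinder at (-1.5, -3): section is a regular 6-gon, circumradius r=9.5 (perimeter = 2·6·9.500·sin(180°/6) = 57.00 mm); the cone at (11, 9.5) is not intersected at this z (z outside [8, 16]); Combining (union): the regions partially overlap (shared area 13.82 mm²), so the edge portions inside another operand are dropped and the merged outline is re-measured after clipping — boundary = 117.86 mm. So its perimeter = 117.86 mm. Layer 74 is larger (117.86 vs 103.55 mm).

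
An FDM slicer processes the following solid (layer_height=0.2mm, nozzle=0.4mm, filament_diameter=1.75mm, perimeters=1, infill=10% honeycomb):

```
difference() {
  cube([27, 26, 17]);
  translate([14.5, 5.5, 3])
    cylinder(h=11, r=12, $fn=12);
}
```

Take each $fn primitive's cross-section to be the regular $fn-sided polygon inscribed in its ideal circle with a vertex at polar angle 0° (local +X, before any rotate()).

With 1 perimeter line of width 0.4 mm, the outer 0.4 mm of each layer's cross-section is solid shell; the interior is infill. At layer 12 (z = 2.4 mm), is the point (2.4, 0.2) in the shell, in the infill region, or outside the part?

shell

At z = 2.4 mm: the 27×26 cube contributes its full rectangle; the cylinder at (14.5, 5.5) is not intersected at this z (z outside [3, 14]); Subtracting the remaining from the first: none of the subtracted shapes is present at this height, so the 27×26 cube is unchanged — 1 connected region. Overall, the cross-section is a single solid region. The nearest boundary edge runs (0.00, 0.00)→(27.00, 0.00); distance from the point to it = 0.20 mm. The point is inside the cross-section, 0.20 mm from the nearest boundary — within the 0.4 mm shell band (1 × 0.4).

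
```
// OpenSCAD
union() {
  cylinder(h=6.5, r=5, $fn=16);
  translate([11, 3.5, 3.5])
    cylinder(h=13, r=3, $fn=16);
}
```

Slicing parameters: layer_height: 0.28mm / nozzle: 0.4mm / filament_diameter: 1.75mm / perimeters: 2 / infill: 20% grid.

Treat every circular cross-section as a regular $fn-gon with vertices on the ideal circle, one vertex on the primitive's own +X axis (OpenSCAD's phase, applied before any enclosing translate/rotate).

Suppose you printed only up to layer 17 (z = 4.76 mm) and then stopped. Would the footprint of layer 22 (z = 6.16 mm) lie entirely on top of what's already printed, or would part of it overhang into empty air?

Compare the two slices. At z = 4.76: the r=5 cylinder gives a regular 16-gon of circumradius 5 (constant along its height) (area = (16/2)·5.000²·sin(360°/16) = 76.54 mm²); the r=3 cylinder at (11, 3.5) gives a regular 16-gon of circumradius 3 (constant along its height) (area = (16/2)·3.000²·sin(360°/16) = 27.55 mm²); Merging all regions: the 2 present regions are separate (no shared area or edge), so areas and boundary lengths simply add and each stays a separate island — area = 104.09 mm². At z = 6.16: the cylinder: section is a regular 16-gon, circumradius r=5 (area = (16/2)·5.000²·sin(360°/16) = 76.54 mm²); the r=3 cylinder at (11, 3.5) gives a regular 16-gon of circumradius 3 (constant along its height) (area = (16/2)·3.000²·sin(360°/16) = 27.55 mm²); Taking the union: the 2 present regions are separate (no shared area or edge), so areas and boundary lengths simply add and each stays a separate island — area = 104.09 mm². Checking containment: the cross-section at z = 6.16 is a subset of the cross-section at z = 4.76.

entirely on top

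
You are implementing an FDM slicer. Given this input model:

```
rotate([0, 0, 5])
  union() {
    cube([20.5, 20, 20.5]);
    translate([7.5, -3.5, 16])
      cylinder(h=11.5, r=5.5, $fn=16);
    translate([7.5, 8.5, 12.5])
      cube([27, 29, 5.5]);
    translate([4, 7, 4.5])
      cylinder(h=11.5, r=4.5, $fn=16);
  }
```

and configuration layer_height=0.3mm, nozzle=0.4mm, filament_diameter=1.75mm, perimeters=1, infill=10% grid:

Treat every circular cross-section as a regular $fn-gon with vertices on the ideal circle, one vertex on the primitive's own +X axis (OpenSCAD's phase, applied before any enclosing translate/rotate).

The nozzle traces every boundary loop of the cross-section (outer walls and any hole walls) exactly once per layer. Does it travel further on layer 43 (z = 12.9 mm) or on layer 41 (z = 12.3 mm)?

layer 43 (z = 12.9 mm)

Layer 43 (z = 12.9): the 20.5×20 cube contributes its full rectangle (perimeter 81.00 mm); the cylinder at (7.5, -3.5) is absent (z outside [16, 27.5]); the cube at (7.5, 8.5) is present — its section is the full 27×29 rectangle (perimeter 112.00 mm); the cylinder at (4, 7): section is a regular 16-gon, circumradius r=4.5 (perimeter = 2·16·4.500·sin(180°/16) = 28.09 mm); Merging all regions: the regions partially overlap (shared area 210.33 mm²), so the edge portions inside another operand are dropped and the merged outline is re-measured after clipping — boundary = 144.16 mm; (whole slice rotated 5° about Z — lengths, areas and connectivity unchanged). So its perimeter = 144.16 mm. Layer 41 (z = 12.3): the cube (footprint 20.5×20) is included at this height (perimeter 81.00 mm); the cylinder at (7.5, -3.5) is absent (z outside [16, 27.5]); the cube at (7.5, 8.5) is not intersected at this z (z outside [12.5, 18]); the r=4.5 cylinder at (4, 7) gives a regular 16-gon of circumradius 4.5 (constant along its height) (perimeter = 2·16·4.500·sin(180°/16) = 28.09 mm); Taking the union: the regions partially overlap (shared area 60.83 mm²), so the edge portions inside another operand are dropped and the merged outline is re-measured after clipping — boundary = 81.16 mm; (rotated 5° about Z; rotation is an isometry so areas/perimeters/island counts are preserved). So its perimeter = 81.16 mm. Layer 43 is larger (144.16 vs 81.16 mm).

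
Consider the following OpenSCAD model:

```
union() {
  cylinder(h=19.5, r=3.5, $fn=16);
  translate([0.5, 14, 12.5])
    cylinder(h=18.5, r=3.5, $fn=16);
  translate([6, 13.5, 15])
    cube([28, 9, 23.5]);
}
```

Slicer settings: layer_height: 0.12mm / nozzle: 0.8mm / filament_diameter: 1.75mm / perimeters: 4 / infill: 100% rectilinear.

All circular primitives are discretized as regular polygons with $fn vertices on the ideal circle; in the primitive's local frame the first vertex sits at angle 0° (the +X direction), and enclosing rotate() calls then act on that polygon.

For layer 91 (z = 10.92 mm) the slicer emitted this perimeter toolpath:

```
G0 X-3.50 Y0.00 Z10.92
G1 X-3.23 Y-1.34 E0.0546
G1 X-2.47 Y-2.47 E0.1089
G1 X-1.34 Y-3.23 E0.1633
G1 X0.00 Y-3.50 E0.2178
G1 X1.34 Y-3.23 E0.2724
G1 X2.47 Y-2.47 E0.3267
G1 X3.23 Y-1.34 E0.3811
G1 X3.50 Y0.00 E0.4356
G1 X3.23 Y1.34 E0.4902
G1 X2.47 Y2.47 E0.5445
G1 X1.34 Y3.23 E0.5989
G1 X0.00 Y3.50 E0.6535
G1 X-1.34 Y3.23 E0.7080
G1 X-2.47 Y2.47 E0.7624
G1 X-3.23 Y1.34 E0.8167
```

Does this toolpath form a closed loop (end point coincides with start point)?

Start point (G0): (-3.50, 0.00). End point (last G1): the path does not return to the start — open.

no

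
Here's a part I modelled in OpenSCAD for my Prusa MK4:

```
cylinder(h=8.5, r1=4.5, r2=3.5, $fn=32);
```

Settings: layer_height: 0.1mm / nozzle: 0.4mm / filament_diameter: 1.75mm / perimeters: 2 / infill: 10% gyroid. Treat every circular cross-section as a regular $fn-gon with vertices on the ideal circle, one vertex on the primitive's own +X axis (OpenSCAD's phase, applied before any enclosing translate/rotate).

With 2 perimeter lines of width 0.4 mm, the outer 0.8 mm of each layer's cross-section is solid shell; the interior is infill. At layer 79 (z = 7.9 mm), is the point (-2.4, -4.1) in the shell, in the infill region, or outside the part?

outside

At z = 7.9 mm: the cone contributes a regular 32-gon of circumradius 3.571 (interpolated between r1=4.5 and r2=3.5 at t=0.929). Overall, the cross-section is a single solid region. The nearest boundary edge runs (-1.98, -2.97)→(-1.37, -3.30); distance from the point to it = 1.19 mm. The point is not inside any of the regions above, so it lies outside the cross-section (1.19 mm from the nearest boundary).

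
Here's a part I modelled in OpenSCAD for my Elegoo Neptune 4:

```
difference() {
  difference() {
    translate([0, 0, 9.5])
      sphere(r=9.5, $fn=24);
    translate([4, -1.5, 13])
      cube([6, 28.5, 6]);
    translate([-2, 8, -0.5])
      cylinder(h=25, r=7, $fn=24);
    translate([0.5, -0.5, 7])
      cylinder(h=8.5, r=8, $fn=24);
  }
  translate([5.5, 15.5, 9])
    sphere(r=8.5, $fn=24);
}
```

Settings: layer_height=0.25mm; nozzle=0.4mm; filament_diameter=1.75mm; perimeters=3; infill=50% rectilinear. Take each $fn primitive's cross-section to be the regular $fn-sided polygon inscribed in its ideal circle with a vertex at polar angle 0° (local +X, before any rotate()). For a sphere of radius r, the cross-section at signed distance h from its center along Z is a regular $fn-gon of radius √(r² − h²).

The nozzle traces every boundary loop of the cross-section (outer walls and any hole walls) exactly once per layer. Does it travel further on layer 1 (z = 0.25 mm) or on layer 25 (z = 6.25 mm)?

layer 25 (z = 6.25 mm)

Layer 1 (z = 0.25): the r=9.5 sphere slices to a regular 24-gon of circumradius 2.165 (√(r²−h²) with h=9.25 from center) (perimeter = 2·24·2.165·sin(180°/24) = 13.56 mm); the cube at (4, -1.5) does not reach this height (z outside [13, 19]); the cylinder at (-2, 8): section is a regular 24-gon, circumradius r=7 (perimeter = 2·24·7.000·sin(180°/24) = 43.86 mm); the cylinder at (0.5, -0.5) does not reach this height (z outside [7, 15.5]); Subtracting the remaining from the first: starting from the r=9.5 sphere, the r=7 cylinder at (-2, 8) partially overlaps it — only the 1.87 mm² overlap (of its 152.19 mm²) is removed, clipping the outline — boundary = 13.19 mm; the sphere at (5.5, 15.5) does not reach this height (|z−center|=8.750 > r=8.5); After the difference (first − rest): none of the subtracted shapes is present at this height, so that combined region is unchanged — boundary = 13.19 mm. So its perimeter = 13.19 mm. Layer 25 (z = 6.25): the r=9.5 sphere slices to a regular 24-gon of circumradius 8.927 (√(r²−h²) with h=3.25 from center) (perimeter = 2·24·8.927·sin(180°/24) = 55.93 mm); the cube at (4, -1.5) is absent (z outside [13, 19]); the r=7 cylinder at (-2, 8) gives a regular 24-gon of circumradius 7 (constant along its height) (perimeter = 2·24·7.000·sin(180°/24) = 43.86 mm); the cylinder at (0.5, -0.5) is absent (z outside [7, 15.5]); Taking the first minus the rest: starting from the r=9.5 sphere, the r=7 cylinder at (-2, 8) partially overlaps it — only the 71.41 mm² overlap (of its 152.19 mm²) is removed, clipping the outline — boundary = 58.38 mm; the r=8.5 sphere at (5.5, 15.5) slices to a regular 24-gon of circumradius 8.043 (√(r²−h²) with h=2.75 from center) (perimeter = 2·24·8.043·sin(180°/24) = 50.39 mm); Taking the first minus the rest: starting from the result so far, the r=8.5 sphere at (5.5, 15.5) misses the remaining region (no effect) — boundary = 58.38 mm. So its perimeter = 58.38 mm. Layer 25 is larger (58.38 vs 13.19 mm).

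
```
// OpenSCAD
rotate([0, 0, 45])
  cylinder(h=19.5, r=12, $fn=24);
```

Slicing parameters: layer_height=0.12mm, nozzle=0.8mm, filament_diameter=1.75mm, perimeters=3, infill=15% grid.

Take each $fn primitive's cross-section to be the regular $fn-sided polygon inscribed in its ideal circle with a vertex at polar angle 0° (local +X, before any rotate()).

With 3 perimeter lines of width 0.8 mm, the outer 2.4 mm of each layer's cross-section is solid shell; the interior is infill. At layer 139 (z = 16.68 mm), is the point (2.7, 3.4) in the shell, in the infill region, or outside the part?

infill

At z = 16.68 mm: the r=12 cylinder contributes a regular 24-gon of circumradius 12; (rotated 45° about Z; rotation is an isometry so areas/perimeters/island counts are preserved). Overall, the cross-section is a single solid region. Undo the 45° rotation: the query point maps to (4.313, 0.495) in the un-rotated model frame. The nearest boundary edge runs (12.00, 0.00)→(11.59, 3.11); distance from the point to it = 7.56 mm. The point is inside the cross-section and 7.56 mm from the nearest boundary — more than the 2.4 mm shell width (3 × 0.8), so it's in the infill interior.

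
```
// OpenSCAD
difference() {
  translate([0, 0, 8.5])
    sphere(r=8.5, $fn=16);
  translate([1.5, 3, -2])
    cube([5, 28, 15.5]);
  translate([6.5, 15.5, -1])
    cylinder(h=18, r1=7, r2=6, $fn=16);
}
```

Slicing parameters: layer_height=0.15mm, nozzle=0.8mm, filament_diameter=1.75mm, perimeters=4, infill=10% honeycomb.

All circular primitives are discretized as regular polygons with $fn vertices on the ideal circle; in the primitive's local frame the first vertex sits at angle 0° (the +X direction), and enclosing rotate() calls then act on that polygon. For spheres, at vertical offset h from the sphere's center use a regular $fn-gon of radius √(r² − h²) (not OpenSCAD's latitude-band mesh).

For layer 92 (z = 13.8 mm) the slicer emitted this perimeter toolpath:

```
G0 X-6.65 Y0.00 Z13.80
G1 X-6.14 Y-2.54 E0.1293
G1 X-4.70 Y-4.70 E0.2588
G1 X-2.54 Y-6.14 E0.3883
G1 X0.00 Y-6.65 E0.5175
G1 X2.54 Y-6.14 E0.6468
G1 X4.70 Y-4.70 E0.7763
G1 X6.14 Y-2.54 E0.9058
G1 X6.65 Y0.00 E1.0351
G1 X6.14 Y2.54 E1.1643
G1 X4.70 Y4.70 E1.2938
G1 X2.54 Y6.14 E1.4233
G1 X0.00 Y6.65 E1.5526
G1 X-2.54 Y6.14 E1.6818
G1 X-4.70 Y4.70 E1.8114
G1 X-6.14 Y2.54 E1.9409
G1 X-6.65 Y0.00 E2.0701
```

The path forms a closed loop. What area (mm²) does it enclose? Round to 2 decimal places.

Apply the shoelace formula to the sequence of (X, Y) vertices; enclosed area = 135.24 mm².

135.24 mm²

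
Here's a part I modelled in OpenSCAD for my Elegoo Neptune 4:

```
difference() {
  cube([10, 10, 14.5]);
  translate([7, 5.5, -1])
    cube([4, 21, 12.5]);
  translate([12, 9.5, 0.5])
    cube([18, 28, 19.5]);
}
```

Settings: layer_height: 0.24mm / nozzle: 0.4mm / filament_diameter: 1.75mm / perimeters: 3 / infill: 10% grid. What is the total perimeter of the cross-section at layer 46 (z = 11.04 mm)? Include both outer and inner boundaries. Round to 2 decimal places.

40.00 mm

At z = 11.04 mm: the 10×10 cube contributes its full rectangle (perimeter 40.00 mm); the 4×21 cube at (7, 5.5) contributes its full rectangle (perimeter 50.00 mm); the cube at (12, 9.5) (footprint 18×28) is included at this height (perimeter 92.00 mm); Taking the first minus the rest: starting from the 10×10 cube, the 4×21 cube at (7, 5.5) partially overlaps it — only the 13.50 mm² overlap (of its 84.00 mm²) is removed, clipping the outline; the 18×28 cube at (12, 9.5) misses the remaining region (no effect) — boundary = 40.00 mm. Overall, the cross-section is a single solid region. Total boundary length (outer) = 40.00 mm.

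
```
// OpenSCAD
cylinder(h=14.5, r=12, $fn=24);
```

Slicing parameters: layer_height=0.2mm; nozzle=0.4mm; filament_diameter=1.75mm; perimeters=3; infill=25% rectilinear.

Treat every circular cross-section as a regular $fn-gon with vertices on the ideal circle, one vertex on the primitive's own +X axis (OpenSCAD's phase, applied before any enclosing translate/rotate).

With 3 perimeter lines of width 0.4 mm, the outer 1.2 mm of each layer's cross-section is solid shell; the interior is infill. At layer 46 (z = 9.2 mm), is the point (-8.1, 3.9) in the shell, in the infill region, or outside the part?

At z = 9.2 mm: the r=12 cylinder contributes a regular 24-gon of circumradius 12. Overall, the cross-section is a single solid region. The nearest boundary edge runs (-10.39, 6.00)→(-11.59, 3.11); distance from the point to it = 2.92 mm. The point is inside the cross-section and 2.92 mm from the nearest boundary — more than the 1.2 mm shell width (3 × 0.4), so it's in the infill interior.

infill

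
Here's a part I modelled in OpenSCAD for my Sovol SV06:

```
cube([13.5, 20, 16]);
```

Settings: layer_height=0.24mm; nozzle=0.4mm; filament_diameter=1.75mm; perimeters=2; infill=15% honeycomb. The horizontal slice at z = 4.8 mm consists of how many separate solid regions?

1

At z = 4.8 mm: the 13.5×20 cube contributes its full rectangle. The result has 1 disconnected region.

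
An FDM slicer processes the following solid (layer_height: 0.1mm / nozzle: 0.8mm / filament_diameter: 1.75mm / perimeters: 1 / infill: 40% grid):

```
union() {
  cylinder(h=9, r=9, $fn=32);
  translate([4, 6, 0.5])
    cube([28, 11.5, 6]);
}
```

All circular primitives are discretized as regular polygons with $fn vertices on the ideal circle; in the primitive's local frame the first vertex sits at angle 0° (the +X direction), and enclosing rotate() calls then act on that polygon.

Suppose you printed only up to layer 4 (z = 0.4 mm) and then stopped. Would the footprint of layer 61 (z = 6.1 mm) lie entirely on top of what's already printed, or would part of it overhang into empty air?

Compare the two slices. At z = 0.4: the r=9 cylinder contributes a regular 32-gon of circumradius 9 (area = (32/2)·9.000²·sin(360°/32) = 252.84 mm²); the cube at (4, 6) does not reach this height (z outside [0.5, 6.5]); Combining (union): only the r=9 cylinder is present, so the union is just that shape — area = 252.84 mm². At z = 6.1: the r=9 cylinder gives a regular 32-gon of circumradius 9 (constant along its height) (area = (32/2)·9.000²·sin(360°/32) = 252.84 mm²); the cube at (4, 6) (footprint 28×11.5) is included at this height (area 322.00 mm²); Taking the union: the regions partially overlap — summed areas 574.84 mm² minus the doubly-counted overlap 3.06 mm² gives 571.77 mm² — area = 571.77 mm². Checking containment: at z = 6.1 the cross-section extends beyond the z = 0.4 cross-section by about 318.94 mm².

part overhangs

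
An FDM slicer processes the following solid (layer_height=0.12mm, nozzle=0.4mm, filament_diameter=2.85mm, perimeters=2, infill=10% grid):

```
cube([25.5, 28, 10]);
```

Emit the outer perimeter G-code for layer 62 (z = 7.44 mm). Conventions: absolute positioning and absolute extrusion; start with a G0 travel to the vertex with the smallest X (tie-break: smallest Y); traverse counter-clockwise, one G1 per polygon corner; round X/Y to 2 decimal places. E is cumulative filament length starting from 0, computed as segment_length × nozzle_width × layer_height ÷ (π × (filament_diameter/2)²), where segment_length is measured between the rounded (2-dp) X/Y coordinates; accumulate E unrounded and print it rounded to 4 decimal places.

At z = 7.44 mm: the cube is present — its section is the full 25.5×28 rectangle. The outline is a single polygon with 4 vertices. Extrusion per mm of travel: 0.4 × 0.12 / (π × 1.425²) = 0.007524. Accumulating E over each segment gives final E = 0.8051.

G0 X0.00 Y0.00 Z7.44
G1 X25.50 Y0.00 E0.1919
G1 X25.50 Y28.00 E0.4025
G1 X0.00 Y28.00 E0.5944
G1 X0.00 Y0.00 E0.8051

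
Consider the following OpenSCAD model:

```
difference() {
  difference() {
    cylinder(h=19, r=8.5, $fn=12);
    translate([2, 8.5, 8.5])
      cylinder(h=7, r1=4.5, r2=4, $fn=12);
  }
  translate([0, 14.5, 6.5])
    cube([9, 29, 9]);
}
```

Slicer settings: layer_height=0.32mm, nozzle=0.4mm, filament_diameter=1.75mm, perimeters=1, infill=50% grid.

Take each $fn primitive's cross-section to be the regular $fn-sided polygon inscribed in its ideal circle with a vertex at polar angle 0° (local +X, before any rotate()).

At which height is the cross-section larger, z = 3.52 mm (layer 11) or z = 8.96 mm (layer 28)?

layer 11 (z = 3.52 mm)

Layer 11 (z = 3.52): the cylinder: section is a regular 12-gon, circumradius r=8.5 (area = (12/2)·8.500²·sin(360°/12) = 216.75 mm²); the cone at (2, 8.5) is not intersected at this z (z outside [8.5, 15.5]); After the difference (first − rest): none of the subtracted shapes is present at this height, so the r=8.5 cylinder is unchanged — area = 216.75 mm²; the cube at (0, 14.5) is absent (z outside [6.5, 15.5]); Subtracting the remaining from the first: none of the subtracted shapes is present at this height, so that combined region is unchanged — area = 216.75 mm². So its area = 216.75 mm². Layer 28 (z = 8.96): the cylinder: section is a regular 12-gon, circumradius r=8.5 (area = (12/2)·8.500²·sin(360°/12) = 216.75 mm²); the cone at (2, 8.5) (r1=4.5→r2=4) has section circumradius 4.467 here — a regular 12-gon (area = (12/2)·4.467²·sin(360°/12) = 59.87 mm²); Taking the first minus the rest: starting from the r=8.5 cylinder (216.75 mm²), the cone at (2, 8.5) partially overlaps it — only the 23.00 mm² overlap (of its 59.87 mm²) is removed, clipping the outline — area = 193.75 mm²; the 9×29 cube at (0, 14.5) contributes its full rectangle (area 261.00 mm²); Taking the first minus the rest: starting from the result so far (193.75 mm²), the 9×29 cube at (0, 14.5) misses the remaining region (no effect) — area = 193.75 mm². So its area = 193.75 mm². Layer 11 is larger (216.75 vs 193.75 mm²).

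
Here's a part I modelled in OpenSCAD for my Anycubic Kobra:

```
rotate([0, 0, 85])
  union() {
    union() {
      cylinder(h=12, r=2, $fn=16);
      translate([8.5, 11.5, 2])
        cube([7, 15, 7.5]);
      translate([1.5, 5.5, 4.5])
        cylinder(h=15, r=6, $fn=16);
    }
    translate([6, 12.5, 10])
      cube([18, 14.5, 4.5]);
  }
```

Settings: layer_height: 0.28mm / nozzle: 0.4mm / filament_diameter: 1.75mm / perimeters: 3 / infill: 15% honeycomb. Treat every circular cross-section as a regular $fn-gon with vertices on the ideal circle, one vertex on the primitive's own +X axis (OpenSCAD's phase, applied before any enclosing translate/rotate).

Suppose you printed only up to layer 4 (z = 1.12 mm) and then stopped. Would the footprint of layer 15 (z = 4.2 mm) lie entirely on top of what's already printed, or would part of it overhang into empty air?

Compare the two slices. At z = 1.12: the r=2 cylinder gives a regular 16-gon of circumradius 2 (constant along its height) (area = (16/2)·2.000²·sin(360°/16) = 12.25 mm²); the cube at (8.5, 11.5) does not reach this height (z outside [2, 9.5]); the cylinder at (1.5, 5.5) is not intersected at this z (z outside [4.5, 19.5]); Taking the union: only the r=2 cylinder is present, so the union is just that shape — area = 12.25 mm²; the cube at (6, 12.5) is absent (z outside [10, 14.5]); Taking the union: only the result so far is present, so the union is just that shape — area = 12.25 mm²; (rotated 85° about Z; rotation is an isometry so areas/perimeters/island counts are preserved). At z = 4.2: the cylinder: section is a regular 16-gon, circumradius r=2 (area = (16/2)·2.000²·sin(360°/16) = 12.25 mm²); the cube at (8.5, 11.5) is present — its section is the full 7×15 rectangle (area 105.00 mm²); the cylinder at (1.5, 5.5) does not reach this height (z outside [4.5, 19.5]); Merging all regions: the 2 present regions are separate (no shared area or edge), so areas and boundary lengths simply add and each stays a separate island — area = 117.25 mm²; the cube at (6, 12.5) is absent (z outside [10, 14.5]); Combining (union): only the result so far is present, so the union is just that shape — area = 117.25 mm²; (rotated 85° about Z; rotation is an isometry so areas/perimeters/island counts are preserved). Checking containment: at z = 4.2 the cross-section extends beyond the z = 1.12 cross-section by about 105.00 mm².

part overhangs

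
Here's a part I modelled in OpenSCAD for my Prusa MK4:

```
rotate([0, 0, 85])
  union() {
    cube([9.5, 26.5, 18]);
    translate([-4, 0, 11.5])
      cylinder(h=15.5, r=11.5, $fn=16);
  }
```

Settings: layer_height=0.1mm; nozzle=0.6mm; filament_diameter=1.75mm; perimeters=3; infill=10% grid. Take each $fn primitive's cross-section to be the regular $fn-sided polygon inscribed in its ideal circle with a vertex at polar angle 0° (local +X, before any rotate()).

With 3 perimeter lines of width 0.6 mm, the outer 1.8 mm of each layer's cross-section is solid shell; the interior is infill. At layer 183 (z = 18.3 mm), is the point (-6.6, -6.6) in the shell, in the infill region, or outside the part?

At z = 18.3 mm: the cube is not intersected at this z (z outside [0, 18]); the r=11.5 cylinder at (-4, 0) gives a regular 16-gon of circumradius 11.5 (constant along its height); Taking the union: only the r=11.5 cylinder at (-4, 0) is present, so the union is just that shape — 1 connected region; (rotated 85° about Z; rotation is an isometry so areas/perimeters/island counts are preserved). Overall, the cross-section is a single solid region. Undo the 85° rotation: the query point maps to (-7.150, 6.000) in the un-rotated model frame. The nearest boundary edge runs (-8.40, 10.62)→(-12.13, 8.13); distance from the point to it = 4.54 mm. The point is inside the cross-section and 4.54 mm from the nearest boundary — more than the 1.8 mm shell width (3 × 0.6), so it's in the infill interior.

infill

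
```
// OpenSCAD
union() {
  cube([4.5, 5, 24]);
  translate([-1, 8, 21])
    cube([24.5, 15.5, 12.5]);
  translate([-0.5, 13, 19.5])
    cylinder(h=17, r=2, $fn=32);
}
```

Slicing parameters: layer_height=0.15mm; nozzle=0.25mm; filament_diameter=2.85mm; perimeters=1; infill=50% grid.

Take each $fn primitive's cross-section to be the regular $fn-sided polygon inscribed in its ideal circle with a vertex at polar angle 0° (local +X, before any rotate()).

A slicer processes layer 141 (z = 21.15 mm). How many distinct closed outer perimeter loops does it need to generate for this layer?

At z = 21.15 mm: the cube is present — its section is the full 4.5×5 rectangle; the cube at (-1, 8) is present — its section is the full 24.5×15.5 rectangle; the cylinder at (-0.5, 13): section is a regular 32-gon, circumradius r=2; Combining (union): the regions partially overlap (shared area 8.22 mm²), so overlapping operands fuse into one piece — 2 connected regions. The result has 2 disconnected regions.

2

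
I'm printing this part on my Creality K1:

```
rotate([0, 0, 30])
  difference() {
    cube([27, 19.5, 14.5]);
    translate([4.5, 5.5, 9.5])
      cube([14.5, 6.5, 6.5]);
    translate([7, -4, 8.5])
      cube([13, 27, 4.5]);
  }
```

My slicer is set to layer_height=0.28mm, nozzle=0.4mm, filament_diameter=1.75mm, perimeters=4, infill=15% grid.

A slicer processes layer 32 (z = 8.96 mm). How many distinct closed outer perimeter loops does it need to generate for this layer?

At z = 8.96 mm: the cube (footprint 27×19.5) is included at this height; the cube at (4.5, 5.5) is not intersected at this z (z outside [9.5, 16]); the cube at (7, -4) (footprint 13×27) is included at this height; Subtracting the remaining from the first: starting from the 27×19.5 cube, the 13×27 cube at (7, -4) partially overlaps it — only the 253.50 mm² overlap (of its 351.00 mm²) is removed, clipping the outline — 2 connected regions; (rotated 30° about Z; rotation is an isometry so areas/perimeters/island counts are preserved). The result has 2 disconnected regions.

2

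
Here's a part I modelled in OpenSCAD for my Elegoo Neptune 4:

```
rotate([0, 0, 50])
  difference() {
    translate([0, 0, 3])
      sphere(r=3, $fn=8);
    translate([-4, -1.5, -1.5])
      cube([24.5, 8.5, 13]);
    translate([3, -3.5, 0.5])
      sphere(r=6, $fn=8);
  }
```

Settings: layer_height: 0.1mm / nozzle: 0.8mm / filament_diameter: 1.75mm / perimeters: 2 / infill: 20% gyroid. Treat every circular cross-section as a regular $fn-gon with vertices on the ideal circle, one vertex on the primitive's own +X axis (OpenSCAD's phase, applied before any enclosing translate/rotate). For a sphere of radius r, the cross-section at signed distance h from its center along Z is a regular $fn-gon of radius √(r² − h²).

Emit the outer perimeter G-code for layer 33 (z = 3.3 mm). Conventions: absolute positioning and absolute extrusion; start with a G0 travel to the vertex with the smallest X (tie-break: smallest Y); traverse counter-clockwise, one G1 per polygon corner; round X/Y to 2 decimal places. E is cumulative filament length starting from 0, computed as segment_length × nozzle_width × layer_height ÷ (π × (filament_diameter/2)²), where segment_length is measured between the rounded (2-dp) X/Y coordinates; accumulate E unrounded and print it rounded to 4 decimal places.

At z = 3.3 mm: the r=3 sphere contributes a regular 8-gon of circumradius √(3²−0.3²) = 2.985; the cube at (-4, -1.5) is present — its section is the full 24.5×8.5 rectangle; the r=6 sphere at (3, -3.5) slices to a regular 8-gon of circumradius 5.307 (√(r²−h²) with h=2.8 from center); Taking the first minus the rest: starting from the r=3 sphere, the 24.5×8.5 cube at (-4, -1.5) partially overlaps it — only the 20.62 mm² overlap (of its 208.25 mm²) is removed, clipping the outline; the r=6 sphere at (3, -3.5) partially overlaps it — only the 4.17 mm² overlap (of its 79.65 mm²) is removed, clipping the outline — 1 connected region; (whole slice rotated 50° about Z — lengths, areas and connectivity unchanged). The outline is a single polygon with 4 vertices. Extrusion per mm of travel: 0.8 × 0.1 / (π × 0.875²) = 0.033260. Accumulating E over each segment gives final E = 0.0895.

G0 X-0.37 Y-2.77 Z3.30
G1 X0.26 Y-2.97 E0.0220
G1 X0.57 Y-2.81 E0.0336
G1 X0.20 Y-2.10 E0.0602
G1 X-0.37 Y-2.77 E0.0895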